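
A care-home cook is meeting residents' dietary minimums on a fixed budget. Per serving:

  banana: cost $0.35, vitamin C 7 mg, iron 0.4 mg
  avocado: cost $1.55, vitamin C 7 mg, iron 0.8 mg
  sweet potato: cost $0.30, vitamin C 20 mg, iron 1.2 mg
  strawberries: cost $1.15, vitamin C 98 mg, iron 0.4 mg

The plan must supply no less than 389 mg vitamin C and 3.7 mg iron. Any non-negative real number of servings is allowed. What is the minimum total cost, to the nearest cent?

banana only: max(389/7, 3.7/0.4) = 55.57 servings → $19.45.
avocado only: max(389/7, 3.7/0.8) = 55.57 servings → $86.14.
sweet potato only: max(389/20, 3.7/1.2) = 19.45 servings → $5.83.
strawberries only: max(389/98, 3.7/0.4) = 9.25 servings → $10.64.
banana + avocado: the both-tight solution has a negative serving — not a feasible corner.
banana + sweet potato with both targets exact would need a negative amount; discard.
banana + strawberries with both tight: 5.687 servings and 3.563 servings → $6.09.
avocado + sweet potato: the both-tight solution has a negative serving — not a feasible corner.
avocado + strawberries with both tight: 2.738 servings and 3.774 servings → $8.58.
sweet potato + strawberries with both tight: 1.889 servings and 3.584 servings → $4.69.
Cheapest feasible corner: $4.69.

$4.69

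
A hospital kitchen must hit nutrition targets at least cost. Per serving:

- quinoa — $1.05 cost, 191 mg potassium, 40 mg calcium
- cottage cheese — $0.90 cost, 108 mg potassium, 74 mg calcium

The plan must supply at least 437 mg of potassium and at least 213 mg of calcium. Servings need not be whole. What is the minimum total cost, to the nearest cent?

$3.13

At the optimum either one food covers both requirements or two foods hit both targets exactly; no other combination can be cheaper.
quinoa only: max(437/191, 213/40) = 5.325 servings → $5.59.
cottage cheese only: max(437/108, 213/74) = 4.046 servings → $3.64.
quinoa + cottage cheese with both tight: 0.9511 servings and 2.364 servings → $3.13.
So the least-cost plan costs $3.13.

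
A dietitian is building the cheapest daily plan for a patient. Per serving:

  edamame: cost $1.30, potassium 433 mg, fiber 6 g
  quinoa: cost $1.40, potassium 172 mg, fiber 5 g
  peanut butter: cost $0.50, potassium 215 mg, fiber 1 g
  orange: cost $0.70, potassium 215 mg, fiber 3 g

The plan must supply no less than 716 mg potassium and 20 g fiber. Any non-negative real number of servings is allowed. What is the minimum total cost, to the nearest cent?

Two binding constraints pin down two serving amounts, so the optimal mix uses at most two foods. The candidates are each food alone (scaled to the tighter of potassium/fiber) and each pair with both constraints tight.
edamame only: max(716/433, 20/6) = 3.333 servings → $4.33.
quinoa only: max(716/172, 20/5) = 4.163 servings → $5.83.
peanut butter only: max(716/215, 20/1) = 20 servings → $10.00.
orange only: max(716/215, 20/3) = 6.667 servings → $4.67.
edamame + quinoa with both tight: 0.1236 servings and 3.852 servings → $5.55.
edamame + peanut butter: intersection lies outside the first quadrant.
edamame + orange with both targets exact would need a negative amount; discard.
quinoa + peanut butter with both tight: 3.969 servings and 0.155 servings → $5.63.
quinoa + orange with both tight: 3.85 servings and 0.2504 servings → $5.56.
peanut butter + orange with both targets exact would need a negative amount; discard.
So the least-cost plan costs $4.33.

$4.33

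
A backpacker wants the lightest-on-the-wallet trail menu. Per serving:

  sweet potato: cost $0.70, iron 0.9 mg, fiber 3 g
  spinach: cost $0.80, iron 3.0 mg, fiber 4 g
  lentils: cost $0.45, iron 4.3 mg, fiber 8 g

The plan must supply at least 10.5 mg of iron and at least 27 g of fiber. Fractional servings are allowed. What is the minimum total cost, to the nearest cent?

At the optimum either one food covers both requirements or two foods hit both targets exactly; no other combination can be cheaper.
sweet potato only: max(10.5/0.9, 27/3) = 11.67 servings → $8.17.
spinach only: max(10.5/3.0, 27/4) = 6.75 servings → $5.40.
lentils only: max(10.5/4.3, 27/8) = 3.375 servings → $1.52.
sweet potato + spinach with both tight: 7.222 servings and 1.333 servings → $6.12.
sweet potato + lentils with both tight: 5.632 servings and 1.263 servings → $4.51.
spinach + lentils with both targets exact would need a negative amount; discard.
So the least-cost plan costs $1.52.

$1.52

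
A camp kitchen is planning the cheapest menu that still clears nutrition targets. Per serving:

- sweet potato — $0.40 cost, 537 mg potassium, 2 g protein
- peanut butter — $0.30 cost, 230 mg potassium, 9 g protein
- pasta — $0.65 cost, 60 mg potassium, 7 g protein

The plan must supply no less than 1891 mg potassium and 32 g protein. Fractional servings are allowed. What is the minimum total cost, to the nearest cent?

$1.80

Check every corner: each single food scaled to meet both minima, and each pair solved so both constraints bind.
sweet potato only: max(1891/537, 32/2) = 16 servings → $6.40.
peanut butter only: max(1891/230, 32/9) = 8.222 servings → $2.47.
pasta only: max(1891/60, 32/7) = 31.52 servings → $20.49.
sweet potato + peanut butter with both tight: 2.209 servings and 3.065 servings → $1.80.
sweet potato + pasta with both tight: 3.11 servings and 3.683 servings → $3.64.
peanut butter + pasta with both targets exact would need a negative amount; discard.
The minimum over all feasible corners is $1.80.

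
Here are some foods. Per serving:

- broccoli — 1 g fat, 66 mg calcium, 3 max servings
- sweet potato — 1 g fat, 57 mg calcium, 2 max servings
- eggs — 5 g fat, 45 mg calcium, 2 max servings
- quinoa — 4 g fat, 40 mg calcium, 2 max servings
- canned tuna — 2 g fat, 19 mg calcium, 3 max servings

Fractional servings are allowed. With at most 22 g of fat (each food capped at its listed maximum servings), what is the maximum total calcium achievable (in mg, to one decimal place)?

476.0 mg

Calcium per g fat: broccoli 66, sweet potato 57, quinoa 10, canned tuna 9.5, eggs 9.
Take 3 servings of broccoli: uses 3 g fat, +198.0 mg calcium (running total 198.0 mg).
Take 2 servings of sweet potato: uses 2 g fat, +114.0 mg calcium (running total 312.0 mg).
Take 2 servings of quinoa: uses 8 g fat, +80.0 mg calcium (running total 392.0 mg).
Take 3 servings of canned tuna: uses 6 g fat, +57.0 mg calcium (running total 449.0 mg).
Take 0.6 servings of eggs: uses 3 g fat, +27.0 mg calcium (running total 476.0 mg).
Filling greedily by calcium-per-g fat is optimal for one linear limit, giving 476.0 mg.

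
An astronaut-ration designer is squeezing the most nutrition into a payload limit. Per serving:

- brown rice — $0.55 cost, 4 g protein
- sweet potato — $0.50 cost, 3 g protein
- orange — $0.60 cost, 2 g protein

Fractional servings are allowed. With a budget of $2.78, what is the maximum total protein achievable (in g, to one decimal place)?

20.2 g

Protein per dollar: brown rice 7.273, sweet potato 6, orange 3.333.
With no serving limits, spend the whole cost allowance on brown rice: $2.78 / $0.55 × 4 g = 20.2 g.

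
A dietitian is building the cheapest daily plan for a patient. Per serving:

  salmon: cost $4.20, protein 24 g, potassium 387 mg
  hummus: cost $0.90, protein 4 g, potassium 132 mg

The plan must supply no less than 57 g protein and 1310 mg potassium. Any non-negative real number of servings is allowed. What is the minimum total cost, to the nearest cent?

$11.13

Two binding constraints pin down two serving amounts, so the optimal mix uses at most two foods. The candidates are each food alone (scaled to the tighter of protein/potassium) and each pair with both constraints tight.
salmon only: max(57/24, 1310/387) = 3.385 servings → $14.22.
hummus only: max(57/4, 1310/132) = 14.25 servings → $12.82.
salmon + hummus with both tight: 1.41 servings and 5.791 servings → $11.13.
The minimum over all feasible corners is $11.13.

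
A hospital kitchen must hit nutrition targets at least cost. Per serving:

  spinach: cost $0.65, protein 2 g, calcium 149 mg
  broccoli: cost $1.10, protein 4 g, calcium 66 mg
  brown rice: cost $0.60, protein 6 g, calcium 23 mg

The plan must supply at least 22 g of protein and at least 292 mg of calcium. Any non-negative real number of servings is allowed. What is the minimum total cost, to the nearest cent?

Compare the cost at each extreme point of the feasible region.
spinach only: max(22/2, 292/149) = 11 servings → $7.15.
broccoli only: max(22/4, 292/66) = 5.5 servings → $6.05.
brown rice only: max(22/6, 292/23) = 12.7 servings → $7.62.
spinach + broccoli: the both-tight solution has a negative serving — not a feasible corner.
spinach + brown rice with both tight: 1.469 servings and 3.177 servings → $2.86.
broccoli + brown rice with both tight: 4.099 servings and 0.9342 servings → $5.07.
The minimum over all feasible corners is $2.86.

$2.86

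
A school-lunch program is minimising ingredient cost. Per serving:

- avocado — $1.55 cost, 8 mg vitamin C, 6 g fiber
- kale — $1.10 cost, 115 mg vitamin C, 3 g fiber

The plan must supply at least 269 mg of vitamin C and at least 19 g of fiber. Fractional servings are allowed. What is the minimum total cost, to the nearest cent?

For a min-cost LP with two ≥-constraints, a basic feasible solution has at most two positive variables.
avocado only: max(269/8, 19/6) = 33.62 servings → $52.12.
kale only: max(269/115, 19/3) = 6.333 servings → $6.97.
avocado + kale with both tight: 2.069 servings and 2.195 servings → $5.62.
So the least-cost plan costs $5.62.

$5.62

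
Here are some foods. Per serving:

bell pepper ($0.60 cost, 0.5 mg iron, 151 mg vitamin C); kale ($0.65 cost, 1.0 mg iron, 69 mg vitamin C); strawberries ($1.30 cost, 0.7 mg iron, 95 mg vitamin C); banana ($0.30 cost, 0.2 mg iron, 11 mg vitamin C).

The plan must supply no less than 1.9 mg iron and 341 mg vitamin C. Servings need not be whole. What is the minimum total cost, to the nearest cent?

$1.73

At the optimum either one food covers both requirements or two foods hit both targets exactly; no other combination can be cheaper.
bell pepper only: max(1.9/0.5, 341/151) = 3.8 servings → $2.28.
kale only: max(1.9/1.0, 341/69) = 4.942 servings → $3.21.
strawberries only: max(1.9/0.7, 341/95) = 3.589 servings → $4.67.
banana only: max(1.9/0.2, 341/11) = 31 servings → $9.30.
bell pepper + kale with both tight: 1.802 servings and 0.9991 servings → $1.73.
bell pepper + strawberries with both tight: 1 serving and 2 servings → $3.20.
bell pepper + banana with both tight: 1.915 servings and 4.713 servings → $2.56.
kale + strawberries: intersection lies outside the first quadrant.
kale + banana: the both-tight solution has a negative serving — not a feasible corner.
strawberries + banana: the both-tight solution has a negative serving — not a feasible corner.
The minimum over all feasible corners is $1.73.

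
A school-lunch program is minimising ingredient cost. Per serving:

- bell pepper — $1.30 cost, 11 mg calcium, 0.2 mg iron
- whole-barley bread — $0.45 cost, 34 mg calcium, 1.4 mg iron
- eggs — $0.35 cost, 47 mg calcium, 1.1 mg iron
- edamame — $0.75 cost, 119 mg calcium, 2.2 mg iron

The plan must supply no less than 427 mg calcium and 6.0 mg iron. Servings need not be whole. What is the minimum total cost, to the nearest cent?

The cheapest plan sits at a corner of the feasible region — with two constraints it uses at most two foods.
bell pepper only: max(427/11, 6.0/0.2) = 38.82 servings → $50.46.
whole-barley bread only: max(427/34, 6.0/1.4) = 12.56 servings → $5.65.
eggs only: max(427/47, 6.0/1.1) = 9.085 servings → $3.18.
edamame only: max(427/119, 6.0/2.2) = 3.588 servings → $2.69.
bell pepper + whole-barley bread with both targets exact would need a negative amount; discard.
bell pepper + eggs: the both-tight solution has a negative serving — not a feasible corner.
bell pepper + edamame: intersection lies outside the first quadrant.
whole-barley bread + eggs with both targets exact would need a negative amount; discard.
whole-barley bread + edamame: intersection lies outside the first quadrant.
eggs + edamame: the both-tight solution has a negative serving — not a feasible corner.
So the least-cost plan costs $2.69.

$2.69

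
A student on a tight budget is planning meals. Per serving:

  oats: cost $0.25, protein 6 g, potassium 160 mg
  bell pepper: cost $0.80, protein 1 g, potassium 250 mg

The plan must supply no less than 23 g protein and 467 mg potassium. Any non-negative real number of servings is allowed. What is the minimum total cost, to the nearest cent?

$0.96

An LP optimum is at a vertex; with two nutrient constraints at most two foods are used. Check each candidate.
oats only: max(23/6, 467/160) = 3.833 servings → $0.96.
bell pepper only: max(23/1, 467/250) = 23 servings → $18.40.
oats + bell pepper with both targets exact would need a negative amount; discard.
So the least-cost plan costs $0.96.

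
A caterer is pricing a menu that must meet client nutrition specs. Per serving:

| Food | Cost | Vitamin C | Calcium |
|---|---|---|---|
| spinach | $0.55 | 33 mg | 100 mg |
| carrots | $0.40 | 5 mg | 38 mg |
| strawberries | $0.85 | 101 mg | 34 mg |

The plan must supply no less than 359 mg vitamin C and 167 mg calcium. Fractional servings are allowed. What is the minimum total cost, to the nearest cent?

$3.16

For a min-cost LP with two ≥-constraints, a basic feasible solution has at most two positive variables.
spinach only: max(359/33, 167/100) = 10.88 servings → $5.98.
carrots only: max(359/5, 167/38) = 71.8 servings → $28.72.
strawberries only: max(359/101, 167/34) = 4.912 servings → $4.17.
spinach + carrots: intersection lies outside the first quadrant.
spinach + strawberries with both tight: 0.5192 servings and 3.385 servings → $3.16.
carrots + strawberries with both tight: 1.271 servings and 3.492 servings → $3.48.
So the least-cost plan costs $3.16.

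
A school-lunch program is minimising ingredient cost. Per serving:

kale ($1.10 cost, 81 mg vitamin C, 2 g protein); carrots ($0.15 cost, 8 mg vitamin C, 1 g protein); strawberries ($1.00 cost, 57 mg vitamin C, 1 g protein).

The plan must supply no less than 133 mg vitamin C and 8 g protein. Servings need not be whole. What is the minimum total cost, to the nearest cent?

$2.05

A basic optimal solution has at most two foods positive. Try each food alone and each pair with both targets met exactly.
kale only: max(133/81, 8/2) = 4 servings → $4.40.
carrots only: max(133/8, 8/1) = 16.62 servings → $2.49.
strawberries only: max(133/57, 8/1) = 8 servings → $8.00.
kale + carrots with both tight: 1.062 servings and 5.877 servings → $2.05.
kale + strawberries with both targets exact would need a negative amount; discard.
carrots + strawberries with both tight: 6.592 servings and 1.408 servings → $2.40.
So the least-cost plan costs $2.05.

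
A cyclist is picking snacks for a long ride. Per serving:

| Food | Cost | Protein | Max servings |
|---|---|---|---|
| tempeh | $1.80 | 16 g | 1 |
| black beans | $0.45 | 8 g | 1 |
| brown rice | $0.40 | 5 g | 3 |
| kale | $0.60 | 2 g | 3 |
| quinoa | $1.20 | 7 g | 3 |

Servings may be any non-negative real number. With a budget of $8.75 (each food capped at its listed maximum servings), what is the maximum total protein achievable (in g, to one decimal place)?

Protein per dollar: black beans 17.78, brown rice 12.5, tempeh 8.889, quinoa 5.833, kale 3.333.
Take 1 serving of black beans: spends $0.45, +8.0 g protein (running total 8.0 g).
Take 3 servings of brown rice: spends $1.20, +15.0 g protein (running total 23.0 g).
Take 1 serving of tempeh: spends $1.80, +16.0 g protein (running total 39.0 g).
Take 3 servings of quinoa: spends $3.60, +21.0 g protein (running total 60.0 g).
Take 2.833 servings of kale: spends $1.70, +5.7 g protein (running total 65.7 g).
Greedy by best ratio exhausts the cost allowance optimally: 65.7 g.

65.7 g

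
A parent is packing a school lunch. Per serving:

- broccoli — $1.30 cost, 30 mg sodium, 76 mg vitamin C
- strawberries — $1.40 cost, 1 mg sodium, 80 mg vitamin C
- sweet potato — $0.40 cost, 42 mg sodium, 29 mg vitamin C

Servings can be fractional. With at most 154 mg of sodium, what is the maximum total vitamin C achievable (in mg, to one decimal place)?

Vitamin C per mg sodium: strawberries 80, broccoli 2.533, sweet potato 0.6905.
With no serving limits, spend the whole sodium allowance on strawberries: 154 mg / 1 mg × 80 mg = 12320.0 mg.

12320.0 mg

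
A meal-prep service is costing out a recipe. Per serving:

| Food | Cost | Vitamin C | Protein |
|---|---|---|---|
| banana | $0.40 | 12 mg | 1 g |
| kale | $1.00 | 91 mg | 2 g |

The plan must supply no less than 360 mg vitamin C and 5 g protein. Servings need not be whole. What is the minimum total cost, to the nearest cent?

At the optimum either one food covers both requirements or two foods hit both targets exactly; no other combination can be cheaper.
banana only: max(360/12, 5/1) = 30 servings → $12.00.
kale only: max(360/91, 5/2) = 3.956 servings → $3.96.
banana + kale with both targets exact would need a negative amount; discard.
So the least-cost plan costs $3.96.

$3.96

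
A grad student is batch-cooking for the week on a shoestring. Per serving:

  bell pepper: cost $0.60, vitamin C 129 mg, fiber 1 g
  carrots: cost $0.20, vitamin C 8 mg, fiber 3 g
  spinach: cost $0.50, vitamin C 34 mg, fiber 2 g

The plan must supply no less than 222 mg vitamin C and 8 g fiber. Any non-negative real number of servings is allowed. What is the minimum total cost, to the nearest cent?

$1.38

The cheapest plan sits at a corner of the feasible region — with two constraints it uses at most two foods.
bell pepper only: max(222/129, 8/1) = 8 servings → $4.80.
carrots only: max(222/8, 8/3) = 27.75 servings → $5.55.
spinach only: max(222/34, 8/2) = 6.529 servings → $3.26.
bell pepper + carrots with both tight: 1.588 servings and 2.137 servings → $1.38.
bell pepper + spinach with both tight: 0.7679 servings and 3.616 servings → $2.27.
carrots + spinach: intersection lies outside the first quadrant.
The minimum over all feasible corners is $1.38.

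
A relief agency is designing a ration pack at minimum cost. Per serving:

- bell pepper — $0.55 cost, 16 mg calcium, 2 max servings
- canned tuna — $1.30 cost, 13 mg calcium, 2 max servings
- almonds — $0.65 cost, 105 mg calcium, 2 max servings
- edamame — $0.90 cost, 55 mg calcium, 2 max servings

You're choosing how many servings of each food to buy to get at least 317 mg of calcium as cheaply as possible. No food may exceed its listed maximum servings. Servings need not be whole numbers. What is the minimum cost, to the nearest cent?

$3.05

Cost per mg of calcium: almonds $0.0062, edamame $0.0164, bell pepper $0.0344, canned tuna $0.1000.
Take 2 servings of almonds: +210.0 mg calcium for $1.30 (total $1.30, still need 107.0 mg).
Take 1.945 servings of edamame: +107.0 mg calcium for $1.75 (total $3.05, still need 0.0 mg).
Greedy by cheapest-per-mg is optimal for a single linear constraint, so the minimum cost is $3.05.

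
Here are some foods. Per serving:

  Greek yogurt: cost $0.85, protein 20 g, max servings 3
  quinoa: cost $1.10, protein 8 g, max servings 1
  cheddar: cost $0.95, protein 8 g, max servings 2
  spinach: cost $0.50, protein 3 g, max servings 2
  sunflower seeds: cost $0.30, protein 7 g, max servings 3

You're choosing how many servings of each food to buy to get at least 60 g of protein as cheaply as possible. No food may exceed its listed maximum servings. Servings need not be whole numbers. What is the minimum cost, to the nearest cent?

$2.55

Cost per g of protein: Greek yogurt $0.0425, sunflower seeds $0.0429, cheddar $0.1187, quinoa $0.1375, spinach $0.1667.
Take 3 servings of Greek yogurt: +60.0 g protein for $2.55 (total $2.55, still need 0.0 g).
Filling from the cheapest source first is optimal under one linear minimum: $2.55.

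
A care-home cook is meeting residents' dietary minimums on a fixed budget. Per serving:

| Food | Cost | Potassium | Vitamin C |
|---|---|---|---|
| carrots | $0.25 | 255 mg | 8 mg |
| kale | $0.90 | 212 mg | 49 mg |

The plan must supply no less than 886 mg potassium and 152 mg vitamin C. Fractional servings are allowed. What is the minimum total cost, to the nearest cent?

$2.90

Minimising a linear cost over {potassium ≥ 886, vitamin C ≥ 152, servings ≥ 0} — the optimum is at a vertex, using one or two foods.
carrots only: max(886/255, 152/8) = 19 servings → $4.75.
kale only: max(886/212, 152/49) = 4.179 servings → $3.76.
carrots + kale with both tight: 1.036 servings and 2.933 servings → $2.90.
So the least-cost plan costs $2.90.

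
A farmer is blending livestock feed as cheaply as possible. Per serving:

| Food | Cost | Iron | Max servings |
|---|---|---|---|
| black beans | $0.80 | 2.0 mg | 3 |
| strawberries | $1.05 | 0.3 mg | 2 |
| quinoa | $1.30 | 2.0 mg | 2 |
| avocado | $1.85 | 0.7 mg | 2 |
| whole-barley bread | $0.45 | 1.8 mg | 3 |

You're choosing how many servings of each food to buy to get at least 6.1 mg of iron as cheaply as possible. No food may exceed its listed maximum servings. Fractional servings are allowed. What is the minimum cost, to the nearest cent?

Cost per mg of iron: whole-barley bread $0.2500, black beans $0.4000, quinoa $0.6500, avocado $2.6429, strawberries $3.5000.
Take 3 servings of whole-barley bread: +5.4 mg iron for $1.35 (total $1.35, still need 0.7 mg).
Take 0.35 servings of black beans: +0.7 mg iron for $0.28 (total $1.63, still need 0.0 mg).
Greedy by cheapest-per-mg is optimal for a single linear constraint, so the minimum cost is $1.63.

$1.63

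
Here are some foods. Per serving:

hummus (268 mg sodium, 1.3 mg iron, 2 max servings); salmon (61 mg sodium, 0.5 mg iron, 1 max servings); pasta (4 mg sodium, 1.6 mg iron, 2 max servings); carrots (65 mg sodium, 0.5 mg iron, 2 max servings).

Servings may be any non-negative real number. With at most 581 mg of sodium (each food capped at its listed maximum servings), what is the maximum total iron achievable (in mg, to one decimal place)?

Iron per mg sodium: pasta 0.4, salmon 0.008197, carrots 0.007692, hummus 0.004851.
Take 2 servings of pasta: uses 8 mg sodium, +3.2 mg iron (running total 3.2 mg).
Take 1 serving of salmon: uses 61 mg sodium, +0.5 mg iron (running total 3.7 mg).
Take 2 servings of carrots: uses 130 mg sodium, +1.0 mg iron (running total 4.7 mg).
Take 1.425 servings of hummus: uses 382 mg sodium, +1.9 mg iron (running total 6.6 mg).
Filling greedily by iron-per-mg sodium is optimal for one linear limit, giving 6.6 mg.

6.6 mg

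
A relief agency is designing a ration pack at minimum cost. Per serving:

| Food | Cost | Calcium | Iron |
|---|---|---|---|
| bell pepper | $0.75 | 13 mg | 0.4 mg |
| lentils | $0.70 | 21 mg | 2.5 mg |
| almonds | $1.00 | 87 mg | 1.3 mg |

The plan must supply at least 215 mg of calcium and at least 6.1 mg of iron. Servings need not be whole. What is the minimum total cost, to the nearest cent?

An LP optimum is at a vertex; with two nutrient constraints at most two foods are used. Check each candidate.
bell pepper only: max(215/13, 6.1/0.4) = 16.54 servings → $12.40.
lentils only: max(215/21, 6.1/2.5) = 10.24 servings → $7.17.
almonds only: max(215/87, 6.1/1.3) = 4.692 servings → $4.69.
bell pepper + lentils: the both-tight solution has a negative serving — not a feasible corner.
bell pepper + almonds with both tight: 14.03 servings and 0.3743 servings → $10.90.
lentils + almonds with both tight: 1.321 servings and 2.152 servings → $3.08.
The minimum over all feasible corners is $3.08.

$3.08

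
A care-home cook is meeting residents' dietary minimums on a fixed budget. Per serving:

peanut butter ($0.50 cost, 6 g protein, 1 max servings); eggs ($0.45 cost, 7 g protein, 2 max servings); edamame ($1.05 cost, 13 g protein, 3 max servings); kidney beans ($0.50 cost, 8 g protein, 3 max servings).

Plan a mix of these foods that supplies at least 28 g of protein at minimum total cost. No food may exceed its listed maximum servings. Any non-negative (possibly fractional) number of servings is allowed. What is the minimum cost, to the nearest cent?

Cost per g of protein: kidney beans $0.0625, eggs $0.0643, edamame $0.0808, peanut butter $0.0833.
Take 3 servings of kidney beans: +24.0 g protein for $1.50 (total $1.50, still need 4.0 g).
Take 0.5714 servings of eggs: +4.0 g protein for $0.26 (total $1.76, still need 0.0 g).
Filling from the cheapest source first is optimal under one linear minimum: $1.76.

$1.76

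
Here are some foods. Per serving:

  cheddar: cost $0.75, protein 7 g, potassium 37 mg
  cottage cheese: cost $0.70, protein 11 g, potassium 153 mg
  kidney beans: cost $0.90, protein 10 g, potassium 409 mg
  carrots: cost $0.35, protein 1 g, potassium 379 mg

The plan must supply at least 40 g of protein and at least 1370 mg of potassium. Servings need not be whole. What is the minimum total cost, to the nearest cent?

$3.18

Minimising a linear cost over {protein ≥ 40, potassium ≥ 1370, servings ≥ 0} — the optimum is at a vertex, using one or two foods.
cheddar only: max(40/7, 1370/37) = 37.03 servings → $27.77.
cottage cheese only: max(40/11, 1370/153) = 8.954 servings → $6.27.
kidney beans only: max(40/10, 1370/409) = 4 servings → $3.60.
carrots only: max(40/1, 1370/379) = 40 servings → $14.00.
cheddar + cottage cheese: intersection lies outside the first quadrant.
cheddar + kidney beans with both tight: 1.067 servings and 3.253 servings → $3.73.
cheddar + carrots with both tight: 5.271 servings and 3.1 servings → $5.04.
cottage cheese + kidney beans with both tight: 0.8959 servings and 3.014 servings → $3.34.
cottage cheese + carrots with both tight: 3.434 servings and 2.229 servings → $3.18.
kidney beans + carrots with both targets exact would need a negative amount; discard.
Cheapest feasible corner: $3.18.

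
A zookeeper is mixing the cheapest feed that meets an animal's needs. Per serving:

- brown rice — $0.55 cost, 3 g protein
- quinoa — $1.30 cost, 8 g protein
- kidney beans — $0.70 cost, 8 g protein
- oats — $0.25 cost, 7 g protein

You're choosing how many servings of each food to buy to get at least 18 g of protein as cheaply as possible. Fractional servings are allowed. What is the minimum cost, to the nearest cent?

Cost per g of protein: oats $0.0357, kidney beans $0.0875, quinoa $0.1625, brown rice $0.1833.
With no serving limits, use only oats: 18 g / 7 g = 2.571 servings × $0.25 = $0.64.

$0.64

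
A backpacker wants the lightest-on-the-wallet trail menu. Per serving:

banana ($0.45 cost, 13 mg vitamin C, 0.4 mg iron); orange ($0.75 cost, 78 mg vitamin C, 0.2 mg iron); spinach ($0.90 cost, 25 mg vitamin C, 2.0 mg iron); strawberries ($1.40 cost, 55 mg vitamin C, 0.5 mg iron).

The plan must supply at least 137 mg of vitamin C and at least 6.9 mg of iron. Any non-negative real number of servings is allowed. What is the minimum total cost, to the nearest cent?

$3.55

The cheapest plan sits at a corner of the feasible region — with two constraints it uses at most two foods.
banana only: max(137/13, 6.9/0.4) = 17.25 servings → $7.76.
orange only: max(137/78, 6.9/0.2) = 34.5 servings → $25.88.
spinach only: max(137/25, 6.9/2.0) = 5.48 servings → $4.93.
strawberries only: max(137/55, 6.9/0.5) = 13.8 servings → $19.32.
banana + orange: the both-tight solution has a negative serving — not a feasible corner.
banana + spinach with both tight: 6.344 servings and 2.181 servings → $4.82.
banana + strawberries: intersection lies outside the first quadrant.
orange + spinach with both tight: 0.6722 servings and 3.383 servings → $3.55.
orange + strawberries with both targets exact would need a negative amount; discard.
spinach + strawberries with both tight: 3.19 servings and 1.041 servings → $4.33.
The minimum over all feasible corners is $3.55.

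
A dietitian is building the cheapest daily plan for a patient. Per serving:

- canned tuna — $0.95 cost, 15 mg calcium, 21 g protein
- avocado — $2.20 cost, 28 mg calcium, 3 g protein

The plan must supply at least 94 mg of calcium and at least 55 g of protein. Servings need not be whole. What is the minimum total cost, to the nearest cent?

$5.95

An LP optimum is at a vertex; with two nutrient constraints at most two foods are used. Check each candidate.
canned tuna only: max(94/15, 55/21) = 6.267 servings → $5.95.
avocado only: max(94/28, 55/3) = 18.33 servings → $40.33.
canned tuna + avocado with both tight: 2.317 servings and 2.116 servings → $6.86.
So the least-cost plan costs $5.95.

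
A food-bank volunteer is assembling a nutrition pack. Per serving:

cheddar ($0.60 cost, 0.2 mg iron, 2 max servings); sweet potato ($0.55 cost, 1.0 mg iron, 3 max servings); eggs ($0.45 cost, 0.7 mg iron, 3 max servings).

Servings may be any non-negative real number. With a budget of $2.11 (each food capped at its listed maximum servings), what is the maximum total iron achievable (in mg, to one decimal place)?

3.7 mg

Iron per dollar: sweet potato 1.818, eggs 1.556, cheddar 0.3333.
Take 3 servings of sweet potato: spends $1.65, +3.0 mg iron (running total 3.0 mg).
Take 1.022 servings of eggs: spends $0.46, +0.7 mg iron (running total 3.7 mg).
Filling greedily by iron-per-dollar is optimal for one linear limit, giving 3.7 mg.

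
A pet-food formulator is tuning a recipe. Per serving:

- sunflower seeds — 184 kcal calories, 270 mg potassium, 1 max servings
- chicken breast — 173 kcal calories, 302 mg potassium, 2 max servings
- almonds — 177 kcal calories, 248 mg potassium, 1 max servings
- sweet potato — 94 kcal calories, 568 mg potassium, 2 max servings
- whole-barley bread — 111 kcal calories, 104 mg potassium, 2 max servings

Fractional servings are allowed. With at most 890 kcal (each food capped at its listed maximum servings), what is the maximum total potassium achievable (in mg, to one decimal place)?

Potassium per kcal: sweet potato 6.043, chicken breast 1.746, sunflower seeds 1.467, almonds 1.401, whole-barley bread 0.9369.
Take 2 servings of sweet potato: uses 188 kcal, +1136.0 mg potassium (running total 1136.0 mg).
Take 2 servings of chicken breast: uses 346 kcal, +604.0 mg potassium (running total 1740.0 mg).
Take 1 serving of sunflower seeds: uses 184 kcal, +270.0 mg potassium (running total 2010.0 mg).
Take 0.9718 servings of almonds: uses 172 kcal, +241.0 mg potassium (running total 2251.0 mg).
Filling greedily by potassium-per-kcal is optimal for one linear limit, giving 2251.0 mg.

2251.0 mg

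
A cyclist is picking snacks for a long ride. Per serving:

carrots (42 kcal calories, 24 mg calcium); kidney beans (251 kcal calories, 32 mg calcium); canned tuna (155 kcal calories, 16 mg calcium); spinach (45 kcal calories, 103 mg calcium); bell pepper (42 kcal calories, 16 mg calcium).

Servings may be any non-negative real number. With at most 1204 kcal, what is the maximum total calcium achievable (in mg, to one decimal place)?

2755.8 mg

Calcium per kcal: spinach 2.289, carrots 0.5714, bell pepper 0.381, kidney beans 0.1275, canned tuna 0.1032.
With no serving limits, spend the whole calories allowance on spinach: 1204 kcal / 45 kcal × 103 mg = 2755.8 mg.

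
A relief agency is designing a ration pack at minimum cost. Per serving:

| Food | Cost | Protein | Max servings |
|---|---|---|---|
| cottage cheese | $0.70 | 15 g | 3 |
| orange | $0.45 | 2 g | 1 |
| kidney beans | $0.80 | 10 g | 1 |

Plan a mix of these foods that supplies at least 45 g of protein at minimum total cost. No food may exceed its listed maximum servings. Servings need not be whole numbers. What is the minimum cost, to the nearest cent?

$2.10

Cost per g of protein: cottage cheese $0.0467, kidney beans $0.0800, orange $0.2250.
Take 3 servings of cottage cheese: +45.0 g protein for $2.10 (total $2.10, still need 0.0 g).
Filling from the cheapest source first is optimal under one linear minimum: $2.10.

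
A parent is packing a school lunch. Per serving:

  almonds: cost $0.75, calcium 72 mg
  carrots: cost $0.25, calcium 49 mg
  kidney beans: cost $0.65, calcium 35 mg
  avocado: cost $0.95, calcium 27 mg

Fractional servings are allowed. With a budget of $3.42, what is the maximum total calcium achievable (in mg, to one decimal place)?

Calcium per dollar: carrots 196, almonds 96, kidney beans 53.85, avocado 28.42.
With no serving limits, spend the whole cost allowance on carrots: $3.42 / $0.25 × 49 mg = 670.3 mg.

670.3 mg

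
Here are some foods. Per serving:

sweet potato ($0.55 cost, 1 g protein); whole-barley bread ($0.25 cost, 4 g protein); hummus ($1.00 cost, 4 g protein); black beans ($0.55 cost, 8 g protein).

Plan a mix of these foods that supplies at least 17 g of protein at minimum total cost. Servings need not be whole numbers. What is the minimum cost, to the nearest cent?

Cost per g of protein: whole-barley bread $0.0625, black beans $0.0688, hummus $0.2500, sweet potato $0.5500.
With no serving limits, use only whole-barley bread: 17 g / 4 g = 4.25 servings × $0.25 = $1.06.

$1.06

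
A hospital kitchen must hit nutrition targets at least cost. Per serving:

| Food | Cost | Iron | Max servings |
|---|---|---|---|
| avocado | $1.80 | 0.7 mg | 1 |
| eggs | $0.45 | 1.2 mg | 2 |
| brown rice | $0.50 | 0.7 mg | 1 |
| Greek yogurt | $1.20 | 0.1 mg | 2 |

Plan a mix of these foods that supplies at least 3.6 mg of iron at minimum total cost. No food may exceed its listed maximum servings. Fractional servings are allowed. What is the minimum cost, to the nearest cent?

$2.69

Cost per mg of iron: eggs $0.3750, brown rice $0.7143, avocado $2.5714, Greek yogurt $12.0000.
Take 2 servings of eggs: +2.4 mg iron for $0.90 (total $0.90, still need 1.2 mg).
Take 1 serving of brown rice: +0.7 mg iron for $0.50 (total $1.40, still need 0.5 mg).
Take 0.7143 servings of avocado: +0.5 mg iron for $1.29 (total $2.69, still need 0.0 mg).
Greedy by cheapest-per-mg is optimal for a single linear constraint, so the minimum cost is $2.69.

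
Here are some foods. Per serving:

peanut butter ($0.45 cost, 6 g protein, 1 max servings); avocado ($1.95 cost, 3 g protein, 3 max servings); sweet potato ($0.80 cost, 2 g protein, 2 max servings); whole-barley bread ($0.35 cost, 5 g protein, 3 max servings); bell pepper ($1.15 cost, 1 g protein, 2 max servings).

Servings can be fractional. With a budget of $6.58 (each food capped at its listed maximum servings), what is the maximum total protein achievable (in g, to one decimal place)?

30.4 g

Protein per dollar: whole-barley bread 14.29, peanut butter 13.33, sweet potato 2.5, avocado 1.538, bell pepper 0.8696.
Take 3 servings of whole-barley bread: spends $1.05, +15.0 g protein (running total 15.0 g).
Take 1 serving of peanut butter: spends $0.45, +6.0 g protein (running total 21.0 g).
Take 2 servings of sweet potato: spends $1.60, +4.0 g protein (running total 25.0 g).
Take 1.785 servings of avocado: spends $3.48, +5.4 g protein (running total 30.4 g).
Filling greedily by protein-per-dollar is optimal for one linear limit, giving 30.4 g.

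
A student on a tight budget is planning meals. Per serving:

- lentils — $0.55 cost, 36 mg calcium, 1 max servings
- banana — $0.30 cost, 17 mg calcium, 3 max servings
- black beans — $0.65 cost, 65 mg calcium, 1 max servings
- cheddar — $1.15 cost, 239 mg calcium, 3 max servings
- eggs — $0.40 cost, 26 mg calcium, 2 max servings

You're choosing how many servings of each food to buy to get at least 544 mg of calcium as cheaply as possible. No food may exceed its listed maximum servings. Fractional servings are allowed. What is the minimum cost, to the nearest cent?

Cost per mg of calcium: cheddar $0.0048, black beans $0.0100, lentils $0.0153, eggs $0.0154, banana $0.0176.
Take 2.276 servings of cheddar: +544.0 mg calcium for $2.62 (total $2.62, still need 0.0 mg).
Greedy by cheapest-per-mg is optimal for a single linear constraint, so the minimum cost is $2.62.

$2.62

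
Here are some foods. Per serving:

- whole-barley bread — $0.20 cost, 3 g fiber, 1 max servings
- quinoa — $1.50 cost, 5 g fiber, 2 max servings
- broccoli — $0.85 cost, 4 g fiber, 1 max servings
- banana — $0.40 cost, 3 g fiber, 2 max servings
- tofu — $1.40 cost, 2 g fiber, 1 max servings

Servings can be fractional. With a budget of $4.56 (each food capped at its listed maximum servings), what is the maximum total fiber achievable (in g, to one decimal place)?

Fiber per dollar: whole-barley bread 15, banana 7.5, broccoli 4.706, quinoa 3.333, tofu 1.429.
Take 1 serving of whole-barley bread: spends $0.20, +3.0 g fiber (running total 3.0 g).
Take 2 servings of banana: spends $0.80, +6.0 g fiber (running total 9.0 g).
Take 1 serving of broccoli: spends $0.85, +4.0 g fiber (running total 13.0 g).
Take 1.807 servings of quinoa: spends $2.71, +9.0 g fiber (running total 22.0 g).
Filling greedily by fiber-per-dollar is optimal for one linear limit, giving 22.0 g.

22.0 g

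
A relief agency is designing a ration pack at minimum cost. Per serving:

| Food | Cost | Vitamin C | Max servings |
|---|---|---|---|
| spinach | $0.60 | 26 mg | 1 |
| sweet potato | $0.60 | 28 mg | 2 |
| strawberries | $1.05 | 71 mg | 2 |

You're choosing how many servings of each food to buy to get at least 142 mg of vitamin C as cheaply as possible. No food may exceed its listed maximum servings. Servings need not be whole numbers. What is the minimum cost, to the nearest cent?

$2.10

Cost per mg of vitamin C: strawberries $0.0148, sweet potato $0.0214, spinach $0.0231.
Take 2 servings of strawberries: +142.0 mg vitamin C for $2.10 (total $2.10, still need 0.0 mg).
Filling from the cheapest source first is optimal under one linear minimum: $2.10.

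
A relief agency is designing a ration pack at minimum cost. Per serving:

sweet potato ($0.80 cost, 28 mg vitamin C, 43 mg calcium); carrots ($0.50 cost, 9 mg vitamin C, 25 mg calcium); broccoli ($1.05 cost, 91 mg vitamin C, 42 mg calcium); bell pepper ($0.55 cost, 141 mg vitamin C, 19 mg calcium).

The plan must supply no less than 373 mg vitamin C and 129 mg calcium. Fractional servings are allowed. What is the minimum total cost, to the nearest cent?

$2.84

Check every corner: each single food scaled to meet both minima, and each pair solved so both constraints bind.
sweet potato only: max(373/28, 129/43) = 13.32 servings → $10.66.
carrots only: max(373/9, 129/25) = 41.44 servings → $20.72.
broccoli only: max(373/91, 129/42) = 4.099 servings → $4.30.
bell pepper only: max(373/141, 129/19) = 6.789 servings → $3.73.
sweet potato + carrots with both targets exact would need a negative amount; discard.
sweet potato + broccoli: intersection lies outside the first quadrant.
sweet potato + bell pepper with both tight: 2.007 servings and 2.247 servings → $2.84.
carrots + broccoli: the both-tight solution has a negative serving — not a feasible corner.
carrots + bell pepper with both tight: 3.31 servings and 2.434 servings → $2.99.
broccoli + bell pepper with both tight: 2.648 servings and 0.9366 servings → $3.30.
Cheapest feasible corner: $2.84.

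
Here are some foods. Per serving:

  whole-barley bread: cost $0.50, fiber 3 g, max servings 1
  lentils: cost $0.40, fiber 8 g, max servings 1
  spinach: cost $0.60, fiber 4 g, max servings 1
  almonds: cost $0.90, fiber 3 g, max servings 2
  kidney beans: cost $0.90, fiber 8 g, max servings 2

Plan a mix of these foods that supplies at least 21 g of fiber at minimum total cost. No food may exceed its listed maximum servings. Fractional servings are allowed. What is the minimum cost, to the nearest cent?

Cost per g of fiber: lentils $0.0500, kidney beans $0.1125, spinach $0.1500, whole-barley bread $0.1667, almonds $0.3000.
Take 1 serving of lentils: +8.0 g fiber for $0.40 (total $0.40, still need 13.0 g).
Take 1.625 servings of kidney beans: +13.0 g fiber for $1.46 (total $1.86, still need 0.0 g).
Greedy by cheapest-per-g is optimal for a single linear constraint, so the minimum cost is $1.86.

$1.86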